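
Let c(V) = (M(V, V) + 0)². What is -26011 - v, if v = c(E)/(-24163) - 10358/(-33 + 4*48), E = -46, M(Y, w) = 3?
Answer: -99681821302/3841917 ≈ -25946.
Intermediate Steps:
c(V) = 9 (c(V) = (3 + 0)² = 3² = 9)
v = -250281785/3841917 (v = 9/(-24163) - 10358/(-33 + 4*48) = 9*(-1/24163) - 10358/(-33 + 192) = -9/24163 - 10358/159 = -250281785/3841917 ≈ -65.145)
-26011 - v = -26011 - 1*(-250281785/3841917) = -26011 + 250281785/3841917 = -99681821302/3841917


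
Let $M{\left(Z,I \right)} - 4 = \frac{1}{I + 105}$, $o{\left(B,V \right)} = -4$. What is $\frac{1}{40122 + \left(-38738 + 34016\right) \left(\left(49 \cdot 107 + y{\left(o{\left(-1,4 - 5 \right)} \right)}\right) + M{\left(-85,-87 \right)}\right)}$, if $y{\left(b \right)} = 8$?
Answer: $- \frac{3}{74322751} \approx -4.0365 \cdot 10^{-8}$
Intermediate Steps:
$M{\left(Z,I \right)} = 4 + \frac{1}{105 + I}$ ($M{\left(Z,I \right)} = 4 + \frac{1}{I + 105} = 4 + \frac{1}{105 + I}$)
$\frac{1}{40122 + \left(-38738 + 34016\right) \left(\left(49 \cdot 107 + y{\left(o{\left(-1,4 - 5 \right)} \right)}\right) + M{\left(-85,-87 \right)}\right)} = \frac{1}{40122 + \left(-38738 + 34016\right) \left(\left(49 \cdot 107 + 8\right) + \frac{421 + 4 \left(-87\right)}{105 - 87}\right)} = \frac{1}{40122 - 4722 \left(\left(5243 + 8\right) + \frac{421 - 348}{18}\right)} = \frac{1}{40122 - 4722 \left(5251 + \frac{1}{18} \cdot 73\right)} = \frac{1}{40122 - 4722 \left(5251 + \frac{73}{18}\right)} = \frac{1}{40122 - \frac{74443117}{3}} = \frac{1}{- \frac{74322751}{3}} = - \frac{3}{74322751}$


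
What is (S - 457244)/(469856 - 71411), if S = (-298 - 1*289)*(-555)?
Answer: -131459/398445 ≈ -0.32993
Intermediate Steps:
S = 325785 (S = (-298 - 289)*(-555) = -587*(-555) = 325785)
(S - 457244)/(469856 - 71411) = (325785 - 457244)/(469856 - 71411) = -131459/398445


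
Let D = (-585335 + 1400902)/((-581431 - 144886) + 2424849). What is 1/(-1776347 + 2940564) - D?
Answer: -949495267507/1977459829444 ≈ -0.48016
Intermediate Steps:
D = 815567/1698532 (D = 815567/(-726317 + 2424849) = 815567/1698532 ≈ 0.48016)
1/(-1776347 + 2940564) - D = 1/(-1776347 + 2940564) - 1*815567/1698532 = 1/1164217 - 815567/1698532 = -949495267507/1977459829444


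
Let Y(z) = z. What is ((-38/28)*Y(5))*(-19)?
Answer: 1805/14 ≈ 128.93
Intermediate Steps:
((-38/28)*Y(5))*(-19) = (-38/28*5)*(-19) = (-38*1/28*5)*(-19) = -19/14*5*(-19) = -95/14*(-19) = 1805/14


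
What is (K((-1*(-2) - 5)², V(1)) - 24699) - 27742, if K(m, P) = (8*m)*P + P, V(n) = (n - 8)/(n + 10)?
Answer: -577362/11 ≈ -52487.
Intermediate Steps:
V(n) = (-8 + n)/(10 + n)
K(m, P) = P + 8*P*m (K(m, P) = 8*P*m + P = P + 8*P*m)
(K((-1*(-2) - 5)², V(1)) - 24699) - 27742 = (((-8 + 1)/(10 + 1))*(1 + 8*(-1*(-2) - 5)²) - 24699) - 27742 = ((-7/11)*(1 + 8*(2 - 5)²) - 24699) - 27742 = (((1/11)*(-7))*(1 + 8*(-3)²) - 24699) - 27742 = (-7*(1 + 8*9)/11 - 24699) - 27742 = (-7*(1 + 72)/11 - 24699) - 27742 = (-7/11*73 - 24699) - 27742 = (-511/11 - 24699) - 27742 = -272200/11 - 27742 = -577362/11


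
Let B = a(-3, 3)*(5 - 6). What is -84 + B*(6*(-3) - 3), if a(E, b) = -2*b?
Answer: -210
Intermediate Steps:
B = 6 (B = (-2*3)*(5 - 6) = -6*(-1) = 6)
-84 + B*(6*(-3) - 3) = -84 + 6*(6*(-3) - 3) = -84 + 6*(-18 - 3) = -84 + 6*(-21) = -84 - 126 = -210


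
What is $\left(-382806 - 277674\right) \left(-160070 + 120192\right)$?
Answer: $26338621440$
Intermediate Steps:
$\left(-382806 - 277674\right) \left(-160070 + 120192\right) = \left(-660480\right) \left(-39878\right) = 26338621440$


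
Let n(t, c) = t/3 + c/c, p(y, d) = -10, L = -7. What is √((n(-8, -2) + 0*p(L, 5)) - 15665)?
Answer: 10*I*√1410/3 ≈ 125.17*I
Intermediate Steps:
n(t, c) = 1 + t/3 (n(t, c) = t*(⅓) + 1 = t/3 + 1 = 1 + t/3)
√((n(-8, -2) + 0*p(L, 5)) - 15665) = √(((1 + (⅓)*(-8)) + 0*(-10)) - 15665) = √(((1 - 8/3) + 0) - 15665) = √((-5/3 + 0) - 15665) = √(-5/3 - 15665) = √(-47000/3) = 10*I*√1410/3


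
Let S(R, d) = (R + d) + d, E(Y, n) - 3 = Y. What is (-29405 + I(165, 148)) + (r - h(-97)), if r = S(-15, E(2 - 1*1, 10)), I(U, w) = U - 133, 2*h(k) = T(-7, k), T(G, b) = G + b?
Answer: -29328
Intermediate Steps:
E(Y, n) = 3 + Y
h(k) = -7/2 + k/2 (h(k) = (-7 + k)/2 = -7/2 + k/2)
I(U, w) = -133 + U
S(R, d) = R + 2*d
r = -7 (r = -15 + 2*(3 + (2 - 1*1)) = -15 + 2*(3 + (2 - 1)) = -15 + 2*(3 + 1) = -15 + 2*4 = -15 + 8 = -7)
(-29405 + I(165, 148)) + (r - h(-97)) = (-29405 + (-133 + 165)) + (-7 - (-7/2 + (½)*(-97))) = (-29405 + 32) + (-7 - (-7/2 - 97/2)) = -29373 + (-7 - 1*(-52)) = -29373 + (-7 + 52) = -29373 + 45 = -29328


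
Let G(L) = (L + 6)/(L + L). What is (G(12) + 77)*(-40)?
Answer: -3110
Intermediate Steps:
G(L) = (6 + L)/(2*L) (G(L) = (6 + L)/((2*L)) = (6 + L)*(1/(2*L)) = (6 + L)/(2*L))
(G(12) + 77)*(-40) = ((½)*(6 + 12)/12 + 77)*(-40) = ((½)*(1/12)*18 + 77)*(-40) = (¾ + 77)*(-40) = (311/4)*(-40) = -3110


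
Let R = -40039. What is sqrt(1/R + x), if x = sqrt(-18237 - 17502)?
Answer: sqrt(-40039 + 91377926697*I*sqrt(11))/40039 ≈ 9.7223 + 9.7223*I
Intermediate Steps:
x = 57*I*sqrt(11) (x = sqrt(-35739) = 57*I*sqrt(11) ≈ 189.05*I)
sqrt(1/R + x) = sqrt(1/(-40039) + 57*I*sqrt(11)) = sqrt(-1/40039 + 57*I*sqrt(11))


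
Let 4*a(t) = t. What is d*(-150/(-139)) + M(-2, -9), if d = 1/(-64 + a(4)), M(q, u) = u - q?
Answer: -20483/2919 ≈ -7.0171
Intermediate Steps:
a(t) = t/4
d = -1/63 (d = 1/(-64 + (¼)*4) = 1/(-64 + 1) = 1/(-63) = -1/63 ≈ -0.015873)
d*(-150/(-139)) + M(-2, -9) = -(-50)/(21*(-139)) + (-9 - 1*(-2)) = -(-50)*(-1)/(21*139) + (-9 + 2) = -1/63*150/139 - 7 = -50/2919 - 7 = -20483/2919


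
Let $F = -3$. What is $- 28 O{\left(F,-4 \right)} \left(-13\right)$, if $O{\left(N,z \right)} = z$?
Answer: $-1456$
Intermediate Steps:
$- 28 O{\left(F,-4 \right)} \left(-13\right) = \left(-28\right) \left(-4\right) \left(-13\right) = 112 \left(-13\right) = -1456$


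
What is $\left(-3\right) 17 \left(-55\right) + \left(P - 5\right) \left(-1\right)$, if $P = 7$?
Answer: $2803$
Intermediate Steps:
$\left(-3\right) 17 \left(-55\right) + \left(P - 5\right) \left(-1\right) = \left(-3\right) 17 \left(-55\right) + \left(7 - 5\right) \left(-1\right) = \left(-51\right) \left(-55\right) + 2 \left(-1\right) = 2805 - 2 = 2803$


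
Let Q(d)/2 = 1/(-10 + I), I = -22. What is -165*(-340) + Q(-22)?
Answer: 897599/16 ≈ 56100.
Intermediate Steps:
Q(d) = -1/16 (Q(d) = 2/(-10 - 22) = 2/(-32) = 2*(-1/32) = -1/16)
-165*(-340) + Q(-22) = -165*(-340) - 1/16 = 56100 - 1/16 = 897599/16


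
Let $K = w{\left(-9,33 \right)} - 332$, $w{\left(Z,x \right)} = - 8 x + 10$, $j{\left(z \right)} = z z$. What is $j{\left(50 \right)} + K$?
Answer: $1914$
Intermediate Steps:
$j{\left(z \right)} = z^{2}$
$w{\left(Z,x \right)} = 10 - 8 x$
$K = -586$ ($K = \left(10 - 264\right) - 332 = -254 - 332 = -586$)
$j{\left(50 \right)} + K = 50^{2} - 586 = 2500 - 586 = 1914$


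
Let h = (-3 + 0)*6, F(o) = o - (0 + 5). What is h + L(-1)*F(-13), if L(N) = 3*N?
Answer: 36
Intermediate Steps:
F(o) = -5 + o (F(o) = o - 1*5 = o - 5 = -5 + o)
h = -18 (h = -3*6 = -18)
h + L(-1)*F(-13) = -18 + (3*(-1))*(-5 - 13) = -18 - 3*(-18) = -18 + 54 = 36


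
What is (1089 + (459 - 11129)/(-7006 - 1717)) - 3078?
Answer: -1576307/793 ≈ -1987.8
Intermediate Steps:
(1089 + (459 - 11129)/(-7006 - 1717)) - 3078 = (1089 - 10670/(-8723)) - 3078 = (1089 - 10670*(-1/8723)) - 3078 = (1089 + 970/793) - 3078 = 864547/793 - 3078 = -1576307/793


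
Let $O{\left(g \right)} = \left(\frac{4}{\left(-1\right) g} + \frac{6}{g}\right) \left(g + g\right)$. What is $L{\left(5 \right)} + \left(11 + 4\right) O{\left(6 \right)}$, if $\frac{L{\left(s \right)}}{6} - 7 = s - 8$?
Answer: $84$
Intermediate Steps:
$L{\left(s \right)} = -6 + 6 s$ ($L{\left(s \right)} = 42 + 6 \left(s - 8\right) = 42 + 6 \left(-8 + s\right) = 42 + \left(-48 + 6 s\right) = -6 + 6 s$)
$O{\left(g \right)} = 4$ ($O{\left(g \right)} = \left(4 \left(- \frac{1}{g}\right) + \frac{6}{g}\right) 2 g = \left(- \frac{4}{g} + \frac{6}{g}\right) 2 g = \frac{2}{g} 2 g = 4$)
$L{\left(5 \right)} + \left(11 + 4\right) O{\left(6 \right)} = \left(-6 + 6 \cdot 5\right) + \left(11 + 4\right) 4 = \left(-6 + 30\right) + 15 \cdot 4 = 24 + 60 = 84$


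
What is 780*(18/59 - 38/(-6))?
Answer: 305500/59 ≈ 5178.0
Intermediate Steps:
780*(18/59 - 38/(-6)) = 780*(18*(1/59) - 38*(-⅙)) = 780*(18/59 + 19/3) = 780*(1175/177) = 305500/59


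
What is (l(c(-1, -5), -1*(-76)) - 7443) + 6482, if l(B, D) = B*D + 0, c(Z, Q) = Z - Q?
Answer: -657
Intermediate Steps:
l(B, D) = B*D
(l(c(-1, -5), -1*(-76)) - 7443) + 6482 = ((-1 - 1*(-5))*(-1*(-76)) - 7443) + 6482 = ((-1 + 5)*76 - 7443) + 6482 = (4*76 - 7443) + 6482 = (304 - 7443) + 6482 = -7139 + 6482 = -657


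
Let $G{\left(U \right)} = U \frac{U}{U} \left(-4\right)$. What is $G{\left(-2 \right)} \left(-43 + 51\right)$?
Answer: $64$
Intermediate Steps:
$G{\left(U \right)} = - 4 U$ ($G{\left(U \right)} = U 1 \left(-4\right) = U \left(-4\right) = - 4 U$)
$G{\left(-2 \right)} \left(-43 + 51\right) = \left(-4\right) \left(-2\right) \left(-43 + 51\right) = 8 \cdot 8 = 64$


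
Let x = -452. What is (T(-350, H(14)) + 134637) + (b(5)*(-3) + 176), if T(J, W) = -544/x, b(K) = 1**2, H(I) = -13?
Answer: 15233666/113 ≈ 1.3481e+5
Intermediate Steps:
b(K) = 1
T(J, W) = 136/113 (T(J, W) = -544/(-452) = -544*(-1/452) = 136/113)
(T(-350, H(14)) + 134637) + (b(5)*(-3) + 176) = (136/113 + 134637) + (1*(-3) + 176) = 15214117/113 + (-3 + 176) = 15214117/113 + 173 = 15233666/113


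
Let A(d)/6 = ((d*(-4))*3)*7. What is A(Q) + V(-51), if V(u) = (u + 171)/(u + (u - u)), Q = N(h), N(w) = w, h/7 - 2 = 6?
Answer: -479848/17 ≈ -28226.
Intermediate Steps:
h = 56 (h = 14 + 7*6 = 14 + 42 = 56)
Q = 56
V(u) = (171 + u)/u (V(u) = (171 + u)/(u + 0) = (171 + u)/u)
A(d) = -504*d (A(d) = 6*(((d*(-4))*3)*7) = 6*((-4*d*3)*7) = 6*(-12*d*7) = 6*(-84*d) = -504*d)
A(Q) + V(-51) = -504*56 + (171 - 51)/(-51) = -28224 - 1/51*120 = -28224 - 40/17 = -479848/17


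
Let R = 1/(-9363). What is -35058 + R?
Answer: -328248055/9363 ≈ -35058.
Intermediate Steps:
R = -1/9363 ≈ -0.00010680
-35058 + R = -35058 - 1/9363 = -328248055/9363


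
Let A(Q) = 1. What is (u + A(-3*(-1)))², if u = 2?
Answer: 9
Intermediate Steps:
(u + A(-3*(-1)))² = (2 + 1)² = 3² = 9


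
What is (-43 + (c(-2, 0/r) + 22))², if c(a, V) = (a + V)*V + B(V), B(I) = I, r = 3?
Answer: 441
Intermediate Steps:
c(a, V) = V + V*(V + a) (c(a, V) = (a + V)*V + V = (V + a)*V + V = V*(V + a) + V = V + V*(V + a))
(-43 + (c(-2, 0/r) + 22))² = (-43 + ((0/3)*(1 + 0/3 - 2) + 22))² = (-43 + ((0*(⅓))*(1 + 0*(⅓) - 2) + 22))² = (-43 + (0*(1 + 0 - 2) + 22))² = (-43 + (0*(-1) + 22))² = (-43 + (0 + 22))² = (-43 + 22)² = (-21)² = 441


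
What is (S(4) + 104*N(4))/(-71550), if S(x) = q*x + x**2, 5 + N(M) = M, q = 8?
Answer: 28/35775 ≈ 0.00078267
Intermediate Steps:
N(M) = -5 + M
S(x) = x**2 + 8*x (S(x) = 8*x + x**2 = x**2 + 8*x)
(S(4) + 104*N(4))/(-71550) = (4*(8 + 4) + 104*(-5 + 4))/(-71550) = (4*12 + 104*(-1))*(-1/71550) = (48 - 104)*(-1/71550) = -56*(-1/71550) = 28/35775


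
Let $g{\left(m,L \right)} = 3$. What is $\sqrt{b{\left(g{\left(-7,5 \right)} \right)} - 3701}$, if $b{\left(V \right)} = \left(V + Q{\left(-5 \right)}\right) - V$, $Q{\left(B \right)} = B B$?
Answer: $2 i \sqrt{919} \approx 60.63 i$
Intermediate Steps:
$Q{\left(B \right)} = B^{2}$
$b{\left(V \right)} = 25$ ($b{\left(V \right)} = \left(V + \left(-5\right)^{2}\right) - V = \left(V + 25\right) - V = \left(25 + V\right) - V = 25$)
$\sqrt{b{\left(g{\left(-7,5 \right)} \right)} - 3701} = \sqrt{25 - 3701} = \sqrt{-3676} = 2 i \sqrt{919}$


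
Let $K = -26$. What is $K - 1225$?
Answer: $-1251$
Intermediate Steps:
$K - 1225 = -26 - 1225 = -1251$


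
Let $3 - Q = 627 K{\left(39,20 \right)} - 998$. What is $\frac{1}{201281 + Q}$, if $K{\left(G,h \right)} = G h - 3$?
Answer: $- \frac{1}{284897} \approx -3.51 \cdot 10^{-6}$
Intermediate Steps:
$K{\left(G,h \right)} = -3 + G h$
$Q = -486178$ ($Q = 3 - \left(627 \left(-3 + 39 \cdot 20\right) - 998\right) = 3 - \left(627 \left(-3 + 780\right) - 998\right) = 3 - \left(627 \cdot 777 - 998\right) = 3 - \left(487179 - 998\right) = 3 - 486181 = -486178$)
$\frac{1}{201281 + Q} = \frac{1}{201281 - 486178} = \frac{1}{-284897} = - \frac{1}{284897}$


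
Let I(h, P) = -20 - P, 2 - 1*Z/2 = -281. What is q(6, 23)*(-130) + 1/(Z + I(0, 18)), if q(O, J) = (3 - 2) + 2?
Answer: -205919/528 ≈ -390.00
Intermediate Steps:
Z = 566 (Z = 4 - 2*(-281) = 4 + 562 = 566)
q(O, J) = 3 (q(O, J) = 1 + 2 = 3)
q(6, 23)*(-130) + 1/(Z + I(0, 18)) = 3*(-130) + 1/(566 + (-20 - 1*18)) = -390 + 1/(566 + (-20 - 18)) = -390 + 1/(566 - 38) = -390 + 1/528 = -205919/528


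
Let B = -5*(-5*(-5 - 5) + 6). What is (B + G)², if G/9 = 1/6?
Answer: 310249/4 ≈ 77562.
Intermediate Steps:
B = -280 (B = -5*(-5*(-10) + 6) = -5*(50 + 6) = -5*56 = -280)
G = 3/2 (G = 9/6 = 9*(⅙) = 3/2 ≈ 1.5000)
(B + G)² = (-280 + 3/2)² = (-557/2)² = 310249/4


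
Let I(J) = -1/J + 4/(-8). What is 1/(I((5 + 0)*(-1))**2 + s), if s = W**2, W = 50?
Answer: 100/250009 ≈ 0.00039999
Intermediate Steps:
I(J) = -1/2 - 1/J (I(J) = -1/J + 4*(-1/8) = -1/J - 1/2 = -1/2 - 1/J)
s = 2500 (s = 50**2 = 2500)
1/(I((5 + 0)*(-1))**2 + s) = 1/(((-2 - (5 + 0)*(-1))/(2*(((5 + 0)*(-1)))))**2 + 2500) = 1/(((-2 - 5*(-1))/(2*((5*(-1)))))**2 + 2500) = 1/(((1/2)*(-2 - 1*(-5))/(-5))**2 + 2500) = 1/(((1/2)*(-1/5)*(-2 + 5))**2 + 2500) = 1/(((1/2)*(-1/5)*3)**2 + 2500) = 1/((-3/10)**2 + 2500) = 1/(9/100 + 2500) = 1/(250009/100) = 100/250009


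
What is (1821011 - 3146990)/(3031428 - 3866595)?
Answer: 441993/278389 ≈ 1.5877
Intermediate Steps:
(1821011 - 3146990)/(3031428 - 3866595) = -1325979/(-835167) = -1325979*(-1/835167) = 441993/278389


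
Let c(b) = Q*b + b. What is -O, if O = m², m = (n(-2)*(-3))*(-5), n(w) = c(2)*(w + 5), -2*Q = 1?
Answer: -2025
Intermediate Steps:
Q = -½ (Q = -½*1 = -½ ≈ -0.50000)
c(b) = b/2 (c(b) = -b/2 + b = b/2)
n(w) = 5 + w (n(w) = ((½)*2)*(w + 5) = 1*(5 + w) = 5 + w)
m = 45 (m = ((5 - 2)*(-3))*(-5) = (3*(-3))*(-5) = -9*(-5) = 45)
O = 2025 (O = 45² = 2025)
-O = -1*2025 = -2025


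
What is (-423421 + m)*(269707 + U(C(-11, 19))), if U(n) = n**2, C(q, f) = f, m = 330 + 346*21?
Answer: -112301026100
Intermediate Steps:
m = 7596 (m = 330 + 7266 = 7596)
(-423421 + m)*(269707 + U(C(-11, 19))) = (-423421 + 7596)*(269707 + 19**2) = -415825*(269707 + 361) = -415825*270068 = -112301026100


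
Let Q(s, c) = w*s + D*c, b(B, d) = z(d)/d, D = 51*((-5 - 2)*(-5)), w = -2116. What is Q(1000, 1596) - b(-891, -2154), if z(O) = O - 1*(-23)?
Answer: 1578578309/2154 ≈ 7.3286e+5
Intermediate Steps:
z(O) = 23 + O (z(O) = O + 23 = 23 + O)
D = 1785 (D = 51*(-7*(-5)) = 51*35 = 1785)
b(B, d) = (23 + d)/d
Q(s, c) = -2116*s + 1785*c
Q(1000, 1596) - b(-891, -2154) = (-2116*1000 + 1785*1596) - (23 - 2154)/(-2154) = (-2116000 + 2848860) - (-1)*(-2131)/2154 = 732860 - 1*2131/2154 = 732860 - 2131/2154 = 1578578309/2154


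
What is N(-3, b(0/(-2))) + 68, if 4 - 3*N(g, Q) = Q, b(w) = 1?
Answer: 69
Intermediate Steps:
N(g, Q) = 4/3 - Q/3
N(-3, b(0/(-2))) + 68 = (4/3 - ⅓*1) + 68 = (4/3 - ⅓) + 68 = 1 + 68 = 69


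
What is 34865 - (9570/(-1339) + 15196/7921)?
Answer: 369841281961/10606219 ≈ 34870.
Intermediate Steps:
34865 - (9570/(-1339) + 15196/7921) = 34865 - (9570*(-1/1339) + 15196*(1/7921)) = 34865 - (-9570/1339 + 15196/7921) = 34865 - 1*(-55456526/10606219) = 34865 + 55456526/10606219 = 369841281961/10606219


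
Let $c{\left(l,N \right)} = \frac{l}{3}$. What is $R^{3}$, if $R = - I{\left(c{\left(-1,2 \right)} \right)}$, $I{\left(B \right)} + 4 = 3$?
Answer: $1$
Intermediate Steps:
$c{\left(l,N \right)} = \frac{l}{3}$ ($c{\left(l,N \right)} = l \frac{1}{3} = \frac{l}{3}$)
$I{\left(B \right)} = -1$ ($I{\left(B \right)} = -4 + 3 = -1$)
$R = 1$ ($R = \left(-1\right) \left(-1\right) = 1$)
$R^{3} = 1^{3} = 1$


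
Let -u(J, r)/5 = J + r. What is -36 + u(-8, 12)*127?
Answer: -2576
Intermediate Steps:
u(J, r) = -5*J - 5*r (u(J, r) = -5*(J + r) = -5*J - 5*r)
-36 + u(-8, 12)*127 = -36 + (-5*(-8) - 5*12)*127 = -36 + (40 - 60)*127 = -36 - 20*127 = -36 - 2540 = -2576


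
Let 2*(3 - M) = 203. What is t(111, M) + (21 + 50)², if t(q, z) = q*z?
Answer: -11785/2 ≈ -5892.5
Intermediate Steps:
M = -197/2 (M = 3 - ½*203 = 3 - 203/2 = -197/2 ≈ -98.500)
t(111, M) + (21 + 50)² = 111*(-197/2) + (21 + 50)² = -21867/2 + 71² = -21867/2 + 5041 = -11785/2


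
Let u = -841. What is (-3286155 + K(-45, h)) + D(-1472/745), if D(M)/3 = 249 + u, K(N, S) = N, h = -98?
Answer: -3287976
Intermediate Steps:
D(M) = -1776 (D(M) = 3*(249 - 841) = 3*(-592) = -1776)
(-3286155 + K(-45, h)) + D(-1472/745) = (-3286155 - 45) - 1776 = -3286200 - 1776 = -3287976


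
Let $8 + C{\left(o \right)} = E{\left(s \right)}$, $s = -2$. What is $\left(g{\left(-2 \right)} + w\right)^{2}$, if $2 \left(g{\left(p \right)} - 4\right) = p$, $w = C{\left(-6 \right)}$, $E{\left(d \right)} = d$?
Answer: $49$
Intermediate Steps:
$C{\left(o \right)} = -10$ ($C{\left(o \right)} = -8 - 2 = -10$)
$w = -10$
$g{\left(p \right)} = 4 + \frac{p}{2}$
$\left(g{\left(-2 \right)} + w\right)^{2} = \left(\left(4 + \frac{1}{2} \left(-2\right)\right) - 10\right)^{2} = \left(\left(4 - 1\right) - 10\right)^{2} = \left(3 - 10\right)^{2} = \left(-7\right)^{2} = 49$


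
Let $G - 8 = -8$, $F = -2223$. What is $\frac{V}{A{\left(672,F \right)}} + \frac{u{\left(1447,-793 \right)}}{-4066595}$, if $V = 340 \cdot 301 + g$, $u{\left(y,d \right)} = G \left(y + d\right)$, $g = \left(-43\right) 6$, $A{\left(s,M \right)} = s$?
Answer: $\frac{51041}{336} \approx 151.91$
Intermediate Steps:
$G = 0$ ($G = 8 - 8 = 0$)
$g = -258$
$u{\left(y,d \right)} = 0$ ($u{\left(y,d \right)} = 0 \left(y + d\right) = 0 \left(d + y\right) = 0$)
$V = 102082$ ($V = 340 \cdot 301 - 258 = 102340 - 258 = 102082$)
$\frac{V}{A{\left(672,F \right)}} + \frac{u{\left(1447,-793 \right)}}{-4066595} = \frac{102082}{672} + \frac{0}{-4066595} = 102082 \cdot \frac{1}{672} + 0 \left(- \frac{1}{4066595}\right) = \frac{51041}{336} + 0 = \frac{51041}{336}$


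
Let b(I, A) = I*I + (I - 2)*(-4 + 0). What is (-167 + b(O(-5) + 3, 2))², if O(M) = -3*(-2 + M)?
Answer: 103041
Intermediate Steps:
O(M) = 6 - 3*M
b(I, A) = 8 + I² - 4*I (b(I, A) = I² + (-2 + I)*(-4) = I² + (8 - 4*I) = 8 + I² - 4*I)
(-167 + b(O(-5) + 3, 2))² = (-167 + (8 + ((6 - 3*(-5)) + 3)² - 4*((6 - 3*(-5)) + 3)))² = (-167 + (8 + ((6 + 15) + 3)² - 4*((6 + 15) + 3)))² = (-167 + (8 + (21 + 3)² - 4*(21 + 3)))² = (-167 + (8 + 24² - 4*24))² = (-167 + (8 + 576 - 96))² = (-167 + 488)² = 321² = 103041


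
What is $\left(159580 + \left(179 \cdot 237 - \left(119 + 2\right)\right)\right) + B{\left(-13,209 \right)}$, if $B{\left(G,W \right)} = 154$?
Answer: $202036$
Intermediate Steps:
$\left(159580 + \left(179 \cdot 237 - \left(119 + 2\right)\right)\right) + B{\left(-13,209 \right)} = \left(159580 + \left(179 \cdot 237 - \left(119 + 2\right)\right)\right) + 154 = \left(159580 + \left(42423 - \left(119 + 2\right)\right)\right) + 154 = \left(159580 + \left(42423 - 121\right)\right) + 154 = \left(159580 + 42302\right) + 154 = 201882 + 154 = 202036$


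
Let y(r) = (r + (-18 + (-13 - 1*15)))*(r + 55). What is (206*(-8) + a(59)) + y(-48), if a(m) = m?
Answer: -2247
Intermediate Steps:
y(r) = (-46 + r)*(55 + r) (y(r) = (r + (-18 + (-13 - 15)))*(55 + r) = (r + (-18 - 28))*(55 + r) = (r - 46)*(55 + r) = (-46 + r)*(55 + r))
(206*(-8) + a(59)) + y(-48) = (206*(-8) + 59) + (-2530 + (-48)**2 + 9*(-48)) = (-1648 + 59) + (-2530 + 2304 - 432) = -1589 - 658 = -2247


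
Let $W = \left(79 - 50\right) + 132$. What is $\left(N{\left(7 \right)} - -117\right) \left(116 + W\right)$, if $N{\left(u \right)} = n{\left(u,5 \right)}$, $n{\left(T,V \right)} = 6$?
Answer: $34071$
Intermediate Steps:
$N{\left(u \right)} = 6$
$W = 161$ ($W = 29 + 132 = 161$)
$\left(N{\left(7 \right)} - -117\right) \left(116 + W\right) = \left(6 - -117\right) \left(116 + 161\right) = \left(6 + 117\right) 277 = 123 \cdot 277 = 34071$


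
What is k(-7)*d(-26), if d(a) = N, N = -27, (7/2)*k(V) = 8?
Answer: -432/7 ≈ -61.714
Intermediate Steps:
k(V) = 16/7 (k(V) = (2/7)*8 = 16/7)
d(a) = -27
k(-7)*d(-26) = (16/7)*(-27) = -432/7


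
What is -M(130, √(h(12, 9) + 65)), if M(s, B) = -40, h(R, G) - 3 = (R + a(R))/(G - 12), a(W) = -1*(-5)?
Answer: 40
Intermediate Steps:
a(W) = 5
h(R, G) = 3 + (5 + R)/(-12 + G) (h(R, G) = 3 + (R + 5)/(G - 12) = 3 + (5 + R)/(-12 + G))
-M(130, √(h(12, 9) + 65)) = -1*(-40) = 40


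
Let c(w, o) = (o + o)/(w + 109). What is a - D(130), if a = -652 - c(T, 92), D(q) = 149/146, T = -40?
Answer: -287191/438 ≈ -655.69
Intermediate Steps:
D(q) = 149/146 (D(q) = 149*(1/146) = 149/146)
c(w, o) = 2*o/(109 + w) (c(w, o) = (2*o)/(109 + w) = 2*o/(109 + w))
a = -1964/3 (a = -652 - 2*92/(109 - 40) = -652 - 2*92/69 = -652 - 1*8/3 = -652 - 8/3 = -1964/3 ≈ -654.67)
a - D(130) = -1964/3 - 1*149/146 = -1964/3 - 149/146 = -287191/438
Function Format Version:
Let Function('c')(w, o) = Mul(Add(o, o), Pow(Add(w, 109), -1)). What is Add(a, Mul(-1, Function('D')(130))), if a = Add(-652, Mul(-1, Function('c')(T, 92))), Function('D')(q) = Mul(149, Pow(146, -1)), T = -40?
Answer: Rational(-287191, 438) ≈ -655.69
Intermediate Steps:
Function('D')(q) = Rational(149, 146) (Function('D')(q) = Mul(149, Rational(1, 146)) = Rational(149, 146))
Function('c')(w, o) = Mul(2, o, Pow(Add(109, w), -1)) (Function('c')(w, o) = Mul(Mul(2, o), Pow(Add(109, w), -1)) = Mul(2, o, Pow(Add(109, w), -1)))
a = Rational(-1964, 3) (a = Add(-652, Mul(-1, Mul(2, 92, Pow(Add(109, -40), -1)))) = Add(-652, Mul(-1, Mul(2, 92, Pow(69, -1)))) = Add(-652, Mul(-1, Mul(2, 92, Rational(1, 69)))) = Add(-652, Mul(-1, Rational(8, 3))) = Add(-652, Rational(-8, 3)) = Rational(-1964, 3) ≈ -654.67)
Add(a, Mul(-1, Function('D')(130))) = Add(Rational(-1964, 3), Mul(-1, Rational(149, 146))) = Add(Rational(-1964, 3), Rational(-149, 146)) = Rational(-287191, 438)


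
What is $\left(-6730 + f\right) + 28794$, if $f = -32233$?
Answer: $-10169$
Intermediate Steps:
$\left(-6730 + f\right) + 28794 = \left(-6730 - 32233\right) + 28794 = -38963 + 28794 = -10169$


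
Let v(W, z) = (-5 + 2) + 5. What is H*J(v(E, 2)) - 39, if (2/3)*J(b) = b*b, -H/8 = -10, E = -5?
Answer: 441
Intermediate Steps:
H = 80 (H = -8*(-10) = 80)
v(W, z) = 2 (v(W, z) = -3 + 5 = 2)
J(b) = 3*b²/2 (J(b) = 3*(b*b)/2 = 3*b²/2)
H*J(v(E, 2)) - 39 = 80*((3/2)*2²) - 39 = 80*((3/2)*4) - 39 = 80*6 - 39 = 480 - 39 = 441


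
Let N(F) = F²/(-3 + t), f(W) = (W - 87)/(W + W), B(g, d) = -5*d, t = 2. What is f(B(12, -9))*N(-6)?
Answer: 84/5 ≈ 16.800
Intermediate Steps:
f(W) = (-87 + W)/(2*W) (f(W) = (-87 + W)/((2*W)) = (-87 + W)*(1/(2*W)) = (-87 + W)/(2*W))
N(F) = -F² (N(F) = F²/(-3 + 2) = F²/(-1) = -F²)
f(B(12, -9))*N(-6) = ((-87 - 5*(-9))/(2*((-5*(-9)))))*(-1*(-6)²) = ((½)*(-87 + 45)/45)*(-1*36) = ((½)*(1/45)*(-42))*(-36) = -7/15*(-36) = 84/5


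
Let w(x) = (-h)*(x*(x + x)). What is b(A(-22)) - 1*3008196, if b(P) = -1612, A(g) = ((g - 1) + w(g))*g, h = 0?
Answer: -3009808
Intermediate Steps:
w(x) = 0 (w(x) = (-1*0)*(x*(x + x)) = 0*(x*(2*x)) = 0*(2*x²) = 0)
A(g) = g*(-1 + g) (A(g) = ((g - 1) + 0)*g = ((-1 + g) + 0)*g = (-1 + g)*g = g*(-1 + g))
b(A(-22)) - 1*3008196 = -1612 - 1*3008196 = -1612 - 3008196 = -3009808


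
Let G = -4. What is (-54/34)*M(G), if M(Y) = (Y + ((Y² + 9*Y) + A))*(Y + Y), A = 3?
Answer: -4536/17 ≈ -266.82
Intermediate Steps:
M(Y) = 2*Y*(3 + Y² + 10*Y) (M(Y) = (Y + ((Y² + 9*Y) + 3))*(Y + Y) = (Y + (3 + Y² + 9*Y))*(2*Y) = (3 + Y² + 10*Y)*(2*Y) = 2*Y*(3 + Y² + 10*Y))
(-54/34)*M(G) = (-54/34)*(2*(-4)*(3 + (-4)² + 10*(-4))) = (-54*1/34)*(2*(-4)*(3 + 16 - 40)) = -54*(-4)*(-21)/17 = -27/17*168 = -4536/17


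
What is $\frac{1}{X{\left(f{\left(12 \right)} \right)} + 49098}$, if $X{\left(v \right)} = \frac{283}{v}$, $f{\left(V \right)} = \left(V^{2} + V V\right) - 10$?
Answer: $\frac{278}{13649527} \approx 2.0367 \cdot 10^{-5}$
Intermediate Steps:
$f{\left(V \right)} = -10 + 2 V^{2}$ ($f{\left(V \right)} = \left(V^{2} + V^{2}\right) - 10 = 2 V^{2} - 10 = -10 + 2 V^{2}$)
$\frac{1}{X{\left(f{\left(12 \right)} \right)} + 49098} = \frac{1}{\frac{283}{-10 + 2 \cdot 12^{2}} + 49098} = \frac{1}{\frac{283}{-10 + 2 \cdot 144} + 49098} = \frac{1}{\frac{283}{-10 + 288} + 49098} = \frac{1}{\frac{283}{278} + 49098} = \frac{1}{\frac{13649527}{278}} = \frac{278}{13649527}$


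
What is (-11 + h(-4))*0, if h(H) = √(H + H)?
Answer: 0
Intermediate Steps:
h(H) = √2*√H (h(H) = √(2*H) = √2*√H)
(-11 + h(-4))*0 = (-11 + √2*√(-4))*0 = (-11 + √2*(2*I))*0 = (-11 + 2*I*√2)*0 = 0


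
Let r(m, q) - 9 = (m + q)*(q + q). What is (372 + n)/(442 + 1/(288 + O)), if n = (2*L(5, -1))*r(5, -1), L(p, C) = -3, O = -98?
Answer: 69540/83981 ≈ 0.82804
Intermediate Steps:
r(m, q) = 9 + 2*q*(m + q) (r(m, q) = 9 + (m + q)*(q + q) = 9 + (m + q)*(2*q) = 9 + 2*q*(m + q))
n = -6 (n = (2*(-3))*(9 + 2*(-1)² + 2*5*(-1)) = -6*(9 + 2*1 - 10) = -6*(9 + 2 - 10) = -6*1 = -6)
(372 + n)/(442 + 1/(288 + O)) = (372 - 6)/(442 + 1/(288 - 98)) = 366/(442 + 1/190) = 366/(83981/190) = 366*(190/83981) = 69540/83981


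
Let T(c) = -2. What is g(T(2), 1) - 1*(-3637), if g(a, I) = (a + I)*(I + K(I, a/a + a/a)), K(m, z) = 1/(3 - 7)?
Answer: 14545/4 ≈ 3636.3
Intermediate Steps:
K(m, z) = -¼ (K(m, z) = 1/(-4) = -¼)
g(a, I) = (-¼ + I)*(I + a) (g(a, I) = (a + I)*(I - ¼) = (I + a)*(-¼ + I) = (-¼ + I)*(I + a))
g(T(2), 1) - 1*(-3637) = (1² - ¼*1 - ¼*(-2) + 1*(-2)) - 1*(-3637) = (1 - ¼ + ½ - 2) + 3637 = -¾ + 3637 = 14545/4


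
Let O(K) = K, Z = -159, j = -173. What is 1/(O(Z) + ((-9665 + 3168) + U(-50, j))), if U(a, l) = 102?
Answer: -1/6554 ≈ -0.00015258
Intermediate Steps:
1/(O(Z) + ((-9665 + 3168) + U(-50, j))) = 1/(-159 + ((-9665 + 3168) + 102)) = 1/(-159 + (-6497 + 102)) = 1/(-159 - 6395) = 1/(-6554) = -1/6554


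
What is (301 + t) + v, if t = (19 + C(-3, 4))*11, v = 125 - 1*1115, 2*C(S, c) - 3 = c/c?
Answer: -458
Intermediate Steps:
C(S, c) = 2 (C(S, c) = 3/2 + (c/c)/2 = 3/2 + (1/2)*1 = 3/2 + 1/2 = 2)
v = -990 (v = 125 - 1115 = -990)
t = 231 (t = (19 + 2)*11 = 21*11 = 231)
(301 + t) + v = (301 + 231) - 990 = 532 - 990 = -458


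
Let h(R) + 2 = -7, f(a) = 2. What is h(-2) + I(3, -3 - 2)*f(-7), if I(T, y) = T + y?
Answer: -13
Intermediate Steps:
h(R) = -9 (h(R) = -2 - 7 = -9)
h(-2) + I(3, -3 - 2)*f(-7) = -9 + (3 + (-3 - 2))*2 = -9 + (3 - 5)*2 = -9 - 2*2 = -9 - 4 = -13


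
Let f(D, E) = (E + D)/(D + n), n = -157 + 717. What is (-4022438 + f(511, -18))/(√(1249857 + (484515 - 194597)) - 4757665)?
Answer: 48226273949029/57041144275374 + 50682713*√61591/57041144275374 ≈ 0.84569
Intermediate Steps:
n = 560
f(D, E) = (D + E)/(560 + D) (f(D, E) = (E + D)/(D + 560) = (D + E)/(560 + D))
(-4022438 + f(511, -18))/(√(1249857 + (484515 - 194597)) - 4757665) = (-4022438 + (511 - 18)/(560 + 511))/(√(1249857 + (484515 - 194597)) - 4757665) = (-4022438 + 493/1071)/(√(1249857 + 289918) - 4757665) = (-4022438 + (1/1071)*493)/(√1539775 - 4757665) = (-4022438 + 29/63)/(5*√61591 - 4757665) = -253413565/(63*(-4757665 + 5*√61591))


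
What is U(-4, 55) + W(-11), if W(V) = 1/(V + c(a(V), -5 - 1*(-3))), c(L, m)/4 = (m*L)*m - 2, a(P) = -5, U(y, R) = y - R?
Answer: -5842/99 ≈ -59.010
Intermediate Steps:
c(L, m) = -8 + 4*L*m² (c(L, m) = 4*((m*L)*m - 2) = 4*((L*m)*m - 2) = 4*(L*m² - 2) = 4*(-2 + L*m²) = -8 + 4*L*m²)
W(V) = 1/(-88 + V) (W(V) = 1/(V + (-8 + 4*(-5)*(-5 - 1*(-3))²)) = 1/(V + (-8 + 4*(-5)*(-5 + 3)²)) = 1/(V + (-8 + 4*(-5)*(-2)²)) = 1/(V + (-8 + 4*(-5)*4)) = 1/(V + (-8 - 80)) = 1/(V - 88) = 1/(-88 + V))
U(-4, 55) + W(-11) = (-4 - 1*55) + 1/(-88 - 11) = (-4 - 55) + 1/(-99) = -59 - 1/99 = -5842/99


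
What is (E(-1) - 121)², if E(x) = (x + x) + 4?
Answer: 14161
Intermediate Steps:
E(x) = 4 + 2*x (E(x) = 2*x + 4 = 4 + 2*x)
(E(-1) - 121)² = ((4 + 2*(-1)) - 121)² = ((4 - 2) - 121)² = (2 - 121)² = (-119)² = 14161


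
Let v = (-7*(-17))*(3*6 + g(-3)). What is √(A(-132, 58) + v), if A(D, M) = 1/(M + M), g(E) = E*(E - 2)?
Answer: √13210457/58 ≈ 62.666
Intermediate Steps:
g(E) = E*(-2 + E)
A(D, M) = 1/(2*M)
v = 3927 (v = (-7*(-17))*(3*6 - 3*(-2 - 3)) = 119*(18 - 3*(-5)) = 119*(18 + 15) = 119*33 = 3927)
√(A(-132, 58) + v) = √((½)/58 + 3927) = √((½)*(1/58) + 3927) = √(1/116 + 3927) = √(455533/116) = √13210457/58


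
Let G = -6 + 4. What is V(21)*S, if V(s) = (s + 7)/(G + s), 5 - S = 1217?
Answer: -33936/19 ≈ -1786.1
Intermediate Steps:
S = -1212 (S = 5 - 1*1217 = 5 - 1217 = -1212)
G = -2
V(s) = (7 + s)/(-2 + s) (V(s) = (s + 7)/(-2 + s) = (7 + s)/(-2 + s))
V(21)*S = ((7 + 21)/(-2 + 21))*(-1212) = (28/19)*(-1212) = -33936/19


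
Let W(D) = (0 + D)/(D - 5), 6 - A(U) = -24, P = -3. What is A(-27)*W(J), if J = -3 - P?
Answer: 0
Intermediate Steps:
A(U) = 30 (A(U) = 6 - 1*(-24) = 6 + 24 = 30)
J = 0 (J = -3 - 1*(-3) = -3 + 3 = 0)
W(D) = D/(-5 + D)
A(-27)*W(J) = 30*(0/(-5 + 0)) = 30*(0/(-5)) = 30*(0*(-⅕)) = 30*0 = 0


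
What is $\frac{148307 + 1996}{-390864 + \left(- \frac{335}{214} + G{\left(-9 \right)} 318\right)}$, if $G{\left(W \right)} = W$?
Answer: $- \frac{32164842}{84257699} \approx -0.38174$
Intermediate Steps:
$\frac{148307 + 1996}{-390864 + \left(- \frac{335}{214} + G{\left(-9 \right)} 318\right)} = \frac{148307 + 1996}{-390864 - \left(2862 + \frac{335}{214}\right)} = \frac{150303}{-390864 - \frac{612803}{214}} = \frac{150303}{- \frac{84257699}{214}} = 150303 \left(- \frac{214}{84257699}\right) = - \frac{32164842}{84257699}$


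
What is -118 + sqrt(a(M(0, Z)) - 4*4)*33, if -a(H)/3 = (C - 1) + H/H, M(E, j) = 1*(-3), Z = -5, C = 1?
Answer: -118 + 33*I*sqrt(19) ≈ -118.0 + 143.84*I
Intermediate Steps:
M(E, j) = -3
a(H) = -3 (a(H) = -3*((1 - 1) + H/H) = -3*(0 + 1) = -3*1 = -3)
-118 + sqrt(a(M(0, Z)) - 4*4)*33 = -118 + sqrt(-3 - 4*4)*33 = -118 + sqrt(-3 - 16)*33 = -118 + sqrt(-19)*33 = -118 + (I*sqrt(19))*33 = -118 + 33*I*sqrt(19)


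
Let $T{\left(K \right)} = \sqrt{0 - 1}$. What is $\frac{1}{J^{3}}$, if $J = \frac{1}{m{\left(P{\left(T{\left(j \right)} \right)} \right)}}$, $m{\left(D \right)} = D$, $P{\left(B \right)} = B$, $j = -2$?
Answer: $- i \approx - 1.0 i$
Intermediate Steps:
$T{\left(K \right)} = i$ ($T{\left(K \right)} = \sqrt{-1} = i$)
$J = - i$ ($J = \frac{1}{i} = - i \approx - 1.0 i$)
$\frac{1}{J^{3}} = \frac{1}{\left(- i\right)^{3}} = \frac{1}{i} = - i$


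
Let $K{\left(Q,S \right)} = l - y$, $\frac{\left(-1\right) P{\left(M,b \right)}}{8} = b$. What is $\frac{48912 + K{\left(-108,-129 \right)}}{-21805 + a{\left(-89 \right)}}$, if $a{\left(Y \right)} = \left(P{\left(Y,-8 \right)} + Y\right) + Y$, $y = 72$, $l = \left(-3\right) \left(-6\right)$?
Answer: $- \frac{48858}{21919} \approx -2.229$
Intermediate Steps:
$l = 18$
$P{\left(M,b \right)} = - 8 b$
$K{\left(Q,S \right)} = -54$ ($K{\left(Q,S \right)} = 18 - 72 = -54$)
$a{\left(Y \right)} = 64 + 2 Y$ ($a{\left(Y \right)} = \left(\left(-8\right) \left(-8\right) + Y\right) + Y = \left(64 + Y\right) + Y = 64 + 2 Y$)
$\frac{48912 + K{\left(-108,-129 \right)}}{-21805 + a{\left(-89 \right)}} = \frac{48912 - 54}{-21805 + \left(64 + 2 \left(-89\right)\right)} = \frac{48858}{-21805 + \left(64 - 178\right)} = \frac{48858}{-21805 - 114} = \frac{48858}{-21919} = 48858 \left(- \frac{1}{21919}\right) = - \frac{48858}{21919}$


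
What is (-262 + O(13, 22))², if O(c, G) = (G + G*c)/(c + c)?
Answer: 10575504/169 ≈ 62577.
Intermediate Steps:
O(c, G) = (G + G*c)/(2*c) (O(c, G) = (G + G*c)/((2*c)) = (G + G*c)*(1/(2*c)) = (G + G*c)/(2*c))
(-262 + O(13, 22))² = (-262 + (½)*22*(1 + 13)/13)² = (-262 + (½)*22*(1/13)*14)² = (-262 + 154/13)² = (-3252/13)² = 10575504/169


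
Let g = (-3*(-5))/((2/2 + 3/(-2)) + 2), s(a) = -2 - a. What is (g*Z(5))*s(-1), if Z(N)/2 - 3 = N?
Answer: -160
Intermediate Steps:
Z(N) = 6 + 2*N
g = 10 (g = 15/((2*(1/2) + 3*(-1/2)) + 2) = 15/((1 - 3/2) + 2) = 15/(-1/2 + 2) = 15/(3/2) = 15*(2/3) = 10)
(g*Z(5))*s(-1) = (10*(6 + 2*5))*(-2 - 1*(-1)) = (10*(6 + 10))*(-2 + 1) = (10*16)*(-1) = 160*(-1) = -160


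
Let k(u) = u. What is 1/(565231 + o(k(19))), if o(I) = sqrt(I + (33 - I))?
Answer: 565231/319486083328 - sqrt(33)/319486083328 ≈ 1.7692e-6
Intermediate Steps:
o(I) = sqrt(33)
1/(565231 + o(k(19))) = 1/(565231 + sqrt(33))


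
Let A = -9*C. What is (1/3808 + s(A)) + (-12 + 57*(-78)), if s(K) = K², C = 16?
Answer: 61986625/3808 ≈ 16278.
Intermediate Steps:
A = -144 (A = -9*16 = -144)
(1/3808 + s(A)) + (-12 + 57*(-78)) = (1/3808 + (-144)²) + (-12 + 57*(-78)) = (1/3808 + 20736) + (-12 - 4446) = 78962689/3808 - 4458 = 61986625/3808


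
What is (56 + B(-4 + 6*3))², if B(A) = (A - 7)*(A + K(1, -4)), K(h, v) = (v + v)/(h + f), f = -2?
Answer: 44100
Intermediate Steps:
K(h, v) = 2*v/(-2 + h) (K(h, v) = (v + v)/(h - 2) = (2*v)/(-2 + h) = 2*v/(-2 + h))
B(A) = (-7 + A)*(8 + A) (B(A) = (A - 7)*(A + 2*(-4)/(-2 + 1)) = (-7 + A)*(A + 2*(-4)/(-1)) = (-7 + A)*(A + 2*(-4)*(-1)) = (-7 + A)*(A + 8) = (-7 + A)*(8 + A))
(56 + B(-4 + 6*3))² = (56 + (-56 + (-4 + 6*3) + (-4 + 6*3)²))² = (56 + (-56 + (-4 + 18) + (-4 + 18)²))² = (56 + (-56 + 14 + 14²))² = (56 + (-56 + 14 + 196))² = (56 + 154)² = 210² = 44100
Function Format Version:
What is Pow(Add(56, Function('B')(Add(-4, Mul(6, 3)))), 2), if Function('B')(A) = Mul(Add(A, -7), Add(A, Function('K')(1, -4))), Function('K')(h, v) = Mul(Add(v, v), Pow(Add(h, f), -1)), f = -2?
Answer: 44100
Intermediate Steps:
Function('K')(h, v) = Mul(2, v, Pow(Add(-2, h), -1)) (Function('K')(h, v) = Mul(Add(v, v), Pow(Add(h, -2), -1)) = Mul(Mul(2, v), Pow(Add(-2, h), -1)) = Mul(2, v, Pow(Add(-2, h), -1)))
Function('B')(A) = Mul(Add(-7, A), Add(8, A)) (Function('B')(A) = Mul(Add(A, -7), Add(A, Mul(2, -4, Pow(Add(-2, 1), -1)))) = Mul(Add(-7, A), Add(A, Mul(2, -4, Pow(-1, -1)))) = Mul(Add(-7, A), Add(A, Mul(2, -4, -1))) = Mul(Add(-7, A), Add(A, 8)) = Mul(Add(-7, A), Add(8, A)))
Pow(Add(56, Function('B')(Add(-4, Mul(6, 3)))), 2) = Pow(Add(56, Add(-56, Add(-4, Mul(6, 3)), Pow(Add(-4, Mul(6, 3)), 2))), 2) = Pow(Add(56, Add(-56, Add(-4, 18), Pow(Add(-4, 18), 2))), 2) = Pow(Add(56, Add(-56, 14, Pow(14, 2))), 2) = Pow(Add(56, Add(-56, 14, 196)), 2) = Pow(Add(56, 154), 2) = Pow(210, 2) = 44100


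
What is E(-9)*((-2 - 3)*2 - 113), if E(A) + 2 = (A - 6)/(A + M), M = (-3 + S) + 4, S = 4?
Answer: -861/4 ≈ -215.25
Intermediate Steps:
M = 5 (M = (-3 + 4) + 4 = 1 + 4 = 5)
E(A) = -2 + (-6 + A)/(5 + A) (E(A) = -2 + (A - 6)/(A + 5) = -2 + (-6 + A)/(5 + A))
E(-9)*((-2 - 3)*2 - 113) = ((-16 - 1*(-9))/(5 - 9))*((-2 - 3)*2 - 113) = ((-16 + 9)/(-4))*(-5*2 - 113) = (-¼*(-7))*(-10 - 113) = (7/4)*(-123) = -861/4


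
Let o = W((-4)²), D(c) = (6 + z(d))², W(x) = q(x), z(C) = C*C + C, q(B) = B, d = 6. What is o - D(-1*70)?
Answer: -2288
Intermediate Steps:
z(C) = C + C² (z(C) = C² + C = C + C²)
W(x) = x
D(c) = 2304 (D(c) = (6 + 6*(1 + 6))² = (6 + 6*7)² = (6 + 42)² = 48² = 2304)
o = 16 (o = (-4)² = 16)
o - D(-1*70) = 16 - 1*2304 = 16 - 2304 = -2288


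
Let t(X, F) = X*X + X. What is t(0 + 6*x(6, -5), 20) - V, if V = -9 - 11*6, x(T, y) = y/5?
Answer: 105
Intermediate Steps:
x(T, y) = y/5 (x(T, y) = y*(⅕) = y/5)
t(X, F) = X + X² (t(X, F) = X² + X = X + X²)
V = -75 (V = -9 - 66 = -75)
t(0 + 6*x(6, -5), 20) - V = (0 + 6*((⅕)*(-5)))*(1 + (0 + 6*((⅕)*(-5)))) - 1*(-75) = (0 + 6*(-1))*(1 + (0 + 6*(-1))) + 75 = (0 - 6)*(1 + (0 - 6)) + 75 = -6*(1 - 6) + 75 = -6*(-5) + 75 = 30 + 75 = 105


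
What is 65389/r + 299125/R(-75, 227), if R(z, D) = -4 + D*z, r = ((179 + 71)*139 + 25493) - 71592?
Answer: -4508278906/193262121 ≈ -23.327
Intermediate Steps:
r = -11349 (r = (250*139 + 25493) - 71592 = (34750 + 25493) - 71592 = 60243 - 71592 = -11349)
65389/r + 299125/R(-75, 227) = 65389/(-11349) + 299125/(-4 + 227*(-75)) = 65389*(-1/11349) + 299125/(-4 - 17025) = -65389/11349 + 299125/(-17029) = -65389/11349 + 299125*(-1/17029) = -65389/11349 - 299125/17029 = -4508278906/193262121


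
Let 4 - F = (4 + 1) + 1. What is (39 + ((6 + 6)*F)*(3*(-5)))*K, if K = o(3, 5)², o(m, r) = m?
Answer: 3591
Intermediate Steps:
F = -2 (F = 4 - ((4 + 1) + 1) = 4 - (5 + 1) = 4 - 1*6 = 4 - 6 = -2)
K = 9 (K = 3² = 9)
(39 + ((6 + 6)*F)*(3*(-5)))*K = (39 + ((6 + 6)*(-2))*(3*(-5)))*9 = (39 + (12*(-2))*(-15))*9 = (39 - 24*(-15))*9 = (39 + 360)*9 = 399*9 = 3591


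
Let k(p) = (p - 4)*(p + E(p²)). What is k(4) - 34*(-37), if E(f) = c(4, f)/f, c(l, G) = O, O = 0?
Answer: 1258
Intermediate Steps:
c(l, G) = 0
E(f) = 0 (E(f) = 0/f = 0)
k(p) = p*(-4 + p) (k(p) = (p - 4)*(p + 0) = (-4 + p)*p = p*(-4 + p))
k(4) - 34*(-37) = 4*(-4 + 4) - 34*(-37) = 4*0 + 1258 = 0 + 1258 = 1258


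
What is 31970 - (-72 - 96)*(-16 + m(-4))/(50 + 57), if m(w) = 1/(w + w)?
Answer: 3418081/107 ≈ 31945.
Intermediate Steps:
m(w) = 1/(2*w)
31970 - (-72 - 96)*(-16 + m(-4))/(50 + 57) = 31970 - (-72 - 96)*(-16 + (½)/(-4))/(50 + 57) = 31970 - (-168)*(-16 + (½)*(-¼))/107 = 31970 - (-168)*(-16 - ⅛)*(1/107) = 31970 - (-168)*(-129/8*1/107) = 31970 - (-168)*(-129)/856 = 31970 - 1*2709/107 = 31970 - 2709/107 = 3418081/107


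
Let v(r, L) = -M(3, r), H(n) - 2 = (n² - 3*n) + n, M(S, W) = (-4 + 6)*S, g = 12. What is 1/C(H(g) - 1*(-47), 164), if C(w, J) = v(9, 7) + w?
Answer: 1/163 ≈ 0.0061350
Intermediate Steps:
M(S, W) = 2*S
H(n) = 2 + n² - 2*n (H(n) = 2 + ((n² - 3*n) + n) = 2 + (n² - 2*n) = 2 + n² - 2*n)
v(r, L) = -6 (v(r, L) = -2*3 = -1*6 = -6)
C(w, J) = -6 + w
1/C(H(g) - 1*(-47), 164) = 1/(-6 + ((2 + 12² - 2*12) - 1*(-47))) = 1/(-6 + ((2 + 144 - 24) + 47)) = 1/(-6 + (122 + 47)) = 1/(-6 + 169) = 1/163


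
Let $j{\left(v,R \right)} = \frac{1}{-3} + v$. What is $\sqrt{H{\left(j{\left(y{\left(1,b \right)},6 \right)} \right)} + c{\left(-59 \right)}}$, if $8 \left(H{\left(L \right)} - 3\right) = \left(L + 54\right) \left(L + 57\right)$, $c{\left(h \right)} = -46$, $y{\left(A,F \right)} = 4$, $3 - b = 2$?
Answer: $\frac{\sqrt{14195}}{6} \approx 19.857$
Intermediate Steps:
$b = 1$ ($b = 3 - 2 = 1$)
$j{\left(v,R \right)} = - \frac{1}{3} + v$
$H{\left(L \right)} = 3 + \frac{\left(54 + L\right) \left(57 + L\right)}{8}$ ($H{\left(L \right)} = 3 + \frac{\left(L + 54\right) \left(L + 57\right)}{8} = 3 + \frac{\left(54 + L\right) \left(57 + L\right)}{8}$)
$\sqrt{H{\left(j{\left(y{\left(1,b \right)},6 \right)} \right)} + c{\left(-59 \right)}} = \sqrt{\left(\frac{1551}{4} + \frac{\left(- \frac{1}{3} + 4\right)^{2}}{8} + \frac{111 \left(- \frac{1}{3} + 4\right)}{8}\right) - 46} = \sqrt{\left(\frac{1551}{4} + \frac{\left(\frac{11}{3}\right)^{2}}{8} + \frac{111}{8} \cdot \frac{11}{3}\right) - 46} = \sqrt{\left(\frac{1551}{4} + \frac{1}{8} \cdot \frac{121}{9} + \frac{407}{8}\right) - 46} = \sqrt{\left(\frac{1551}{4} + \frac{121}{72} + \frac{407}{8}\right) - 46} = \sqrt{\frac{15851}{36} - 46} = \sqrt{\frac{14195}{36}} = \frac{\sqrt{14195}}{6}$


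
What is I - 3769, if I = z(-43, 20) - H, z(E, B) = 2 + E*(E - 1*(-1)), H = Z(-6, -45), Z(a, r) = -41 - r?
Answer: -1965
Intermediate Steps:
H = 4 (H = -41 - 1*(-45) = -41 + 45 = 4)
z(E, B) = 2 + E*(1 + E) (z(E, B) = 2 + E*(E + 1) = 2 + E*(1 + E))
I = 1804 (I = (2 - 43 + (-43)²) - 1*4 = (2 - 43 + 1849) - 4 = 1808 - 4 = 1804)
I - 3769 = 1804 - 3769 = -1965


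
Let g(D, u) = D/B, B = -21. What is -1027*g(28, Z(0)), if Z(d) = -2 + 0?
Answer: 4108/3 ≈ 1369.3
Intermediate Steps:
Z(d) = -2
g(D, u) = -D/21 (g(D, u) = D/(-21) = D*(-1/21) = -D/21)
-1027*g(28, Z(0)) = -(-1027)*28/21 = -1027*(-4/3) = 4108/3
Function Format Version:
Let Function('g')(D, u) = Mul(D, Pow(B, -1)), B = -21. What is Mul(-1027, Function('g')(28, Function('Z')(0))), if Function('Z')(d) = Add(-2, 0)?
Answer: Rational(4108, 3) ≈ 1369.3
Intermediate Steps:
Function('Z')(d) = -2
Function('g')(D, u) = Mul(Rational(-1, 21), D) (Function('g')(D, u) = Mul(D, Pow(-21, -1)) = Mul(D, Rational(-1, 21)) = Mul(Rational(-1, 21), D))
Mul(-1027, Function('g')(28, Function('Z')(0))) = Mul(-1027, Mul(Rational(-1, 21), 28)) = Mul(-1027, Rational(-4, 3)) = Rational(4108, 3)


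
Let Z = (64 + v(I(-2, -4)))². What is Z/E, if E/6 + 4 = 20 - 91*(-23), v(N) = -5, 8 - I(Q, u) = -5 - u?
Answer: 3481/12654 ≈ 0.27509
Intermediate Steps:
I(Q, u) = 13 + u (I(Q, u) = 8 - (-5 - u) = 8 + (5 + u) = 13 + u)
Z = 3481 (Z = (64 - 5)² = 59² = 3481)
E = 12654 (E = -24 + 6*(20 - 91*(-23)) = -24 + 6*(20 + 2093) = -24 + 6*2113 = -24 + 12678 = 12654)
Z/E = 3481/12654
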